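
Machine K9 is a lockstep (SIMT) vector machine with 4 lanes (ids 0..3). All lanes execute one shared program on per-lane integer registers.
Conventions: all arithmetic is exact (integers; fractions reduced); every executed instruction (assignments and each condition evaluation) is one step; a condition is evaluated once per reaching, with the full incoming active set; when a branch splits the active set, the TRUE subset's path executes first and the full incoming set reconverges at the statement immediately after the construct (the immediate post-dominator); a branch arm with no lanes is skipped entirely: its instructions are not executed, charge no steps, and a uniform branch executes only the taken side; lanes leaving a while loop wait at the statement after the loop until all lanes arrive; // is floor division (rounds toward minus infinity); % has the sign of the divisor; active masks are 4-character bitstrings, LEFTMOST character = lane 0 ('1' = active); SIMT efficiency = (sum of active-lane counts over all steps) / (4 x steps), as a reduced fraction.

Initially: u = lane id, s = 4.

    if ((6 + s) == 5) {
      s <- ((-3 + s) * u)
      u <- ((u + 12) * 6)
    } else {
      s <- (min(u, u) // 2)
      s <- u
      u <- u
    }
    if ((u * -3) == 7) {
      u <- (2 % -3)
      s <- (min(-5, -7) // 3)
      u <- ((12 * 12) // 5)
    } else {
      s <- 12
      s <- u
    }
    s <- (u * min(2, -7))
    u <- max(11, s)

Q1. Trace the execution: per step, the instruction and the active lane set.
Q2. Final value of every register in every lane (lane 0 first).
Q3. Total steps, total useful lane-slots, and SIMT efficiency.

step 0: eval ((6 + s) == 5)          1111
step 1: s <- (min(u, u) // 2)        1111
step 2: s <- u                       1111
step 3: u <- u                       1111
step 4: eval ((u * -3) == 7)         1111
step 5: s <- 12                      1111
step 6: s <- u                       1111
step 7: s <- (u * min(2, -7))        1111
step 8: u <- max(11, s)              1111

Answer: 9 steps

u: 11,11,11,11
s: 0,-7,-14,-21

steps = 9; useful = 36; efficiency = 36/36 = 1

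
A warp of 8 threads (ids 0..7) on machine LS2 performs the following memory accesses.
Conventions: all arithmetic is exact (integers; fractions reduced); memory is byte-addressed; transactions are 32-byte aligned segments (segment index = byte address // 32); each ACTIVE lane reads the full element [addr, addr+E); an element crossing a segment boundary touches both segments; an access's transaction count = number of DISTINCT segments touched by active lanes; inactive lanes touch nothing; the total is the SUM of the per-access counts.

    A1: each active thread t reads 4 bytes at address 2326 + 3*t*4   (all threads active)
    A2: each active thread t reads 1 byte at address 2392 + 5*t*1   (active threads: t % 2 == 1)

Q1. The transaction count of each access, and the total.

A1: 4 transactions
A2: 2 transactions

Answer: 4,2; total 6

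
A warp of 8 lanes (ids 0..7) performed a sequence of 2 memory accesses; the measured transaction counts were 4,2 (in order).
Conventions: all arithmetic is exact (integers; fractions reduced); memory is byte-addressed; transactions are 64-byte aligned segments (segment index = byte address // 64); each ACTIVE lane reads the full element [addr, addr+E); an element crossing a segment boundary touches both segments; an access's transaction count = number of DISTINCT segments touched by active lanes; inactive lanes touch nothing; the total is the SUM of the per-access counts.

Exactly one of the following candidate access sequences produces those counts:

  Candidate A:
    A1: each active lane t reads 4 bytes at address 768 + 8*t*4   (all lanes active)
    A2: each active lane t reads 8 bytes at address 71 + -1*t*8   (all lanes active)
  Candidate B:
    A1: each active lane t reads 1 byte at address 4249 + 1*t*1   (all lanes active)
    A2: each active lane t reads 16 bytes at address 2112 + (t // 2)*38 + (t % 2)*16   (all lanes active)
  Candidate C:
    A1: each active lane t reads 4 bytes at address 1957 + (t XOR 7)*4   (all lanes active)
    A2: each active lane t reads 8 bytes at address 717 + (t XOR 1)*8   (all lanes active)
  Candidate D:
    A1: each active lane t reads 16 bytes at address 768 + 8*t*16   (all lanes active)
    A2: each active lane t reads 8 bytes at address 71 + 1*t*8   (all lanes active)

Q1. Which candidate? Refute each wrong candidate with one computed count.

B: A1 gives 1 transaction, not 4
C: A1 gives 2 transactions, not 4
D: A1 gives 8 transactions, not 4
A: all counts match (4,2)

Answer: A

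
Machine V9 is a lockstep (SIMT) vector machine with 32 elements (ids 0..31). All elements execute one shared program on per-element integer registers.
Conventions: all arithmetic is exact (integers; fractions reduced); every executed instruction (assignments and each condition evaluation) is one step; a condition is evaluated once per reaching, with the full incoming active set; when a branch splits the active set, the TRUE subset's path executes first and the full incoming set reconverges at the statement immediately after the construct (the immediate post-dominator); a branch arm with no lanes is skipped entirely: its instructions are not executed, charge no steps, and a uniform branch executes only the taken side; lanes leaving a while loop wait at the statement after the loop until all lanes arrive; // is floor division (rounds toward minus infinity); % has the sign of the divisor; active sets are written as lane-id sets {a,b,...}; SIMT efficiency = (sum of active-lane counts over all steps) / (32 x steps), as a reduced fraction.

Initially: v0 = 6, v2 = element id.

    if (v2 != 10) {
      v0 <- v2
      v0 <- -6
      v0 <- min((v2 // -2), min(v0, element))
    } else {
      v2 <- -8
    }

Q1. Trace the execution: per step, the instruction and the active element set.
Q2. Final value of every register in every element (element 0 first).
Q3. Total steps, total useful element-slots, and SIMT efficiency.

step 0: eval (v2 != 10)              {0,1,2,3,4,5,6,7,8,9,10,11,12,13,14,15,16,17,18,19,20,21,22,23,24,25,26,27,28,29,30,31}
step 1: v0 <- v2                     {0,1,2,3,4,5,6,7,8,9,11,12,13,14,15,16,17,18,19,20,21,22,23,24,25,26,27,28,29,30,31}
step 2: v0 <- -6                     {0,1,2,3,4,5,6,7,8,9,11,12,13,14,15,16,17,18,19,20,21,22,23,24,25,26,27,28,29,30,31}
step 3: v0 <- min((v2 // -2), min(v0, element)) {0,1,2,3,4,5,6,7,8,9,11,12,13,14,15,16,17,18,19,20,21,22,23,24,25,26,27,28,29,30,31}
step 4: v2 <- -8                     {10}

Answer: 5 steps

v0: -6,-6,-6,-6,-6,-6,-6,-6,-6,-6,6,-6,-6,-7,-7,-8,-8,-9,-9,-10,-10,-11,-11,-12,-12,-13,-13,-14,-14,-15,-15,-16
v2: 0,1,2,3,4,5,6,7,8,9,-8,11,12,13,14,15,16,17,18,19,20,21,22,23,24,25,26,27,28,29,30,31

steps = 5; useful = 126; efficiency = 126/160 = 63/80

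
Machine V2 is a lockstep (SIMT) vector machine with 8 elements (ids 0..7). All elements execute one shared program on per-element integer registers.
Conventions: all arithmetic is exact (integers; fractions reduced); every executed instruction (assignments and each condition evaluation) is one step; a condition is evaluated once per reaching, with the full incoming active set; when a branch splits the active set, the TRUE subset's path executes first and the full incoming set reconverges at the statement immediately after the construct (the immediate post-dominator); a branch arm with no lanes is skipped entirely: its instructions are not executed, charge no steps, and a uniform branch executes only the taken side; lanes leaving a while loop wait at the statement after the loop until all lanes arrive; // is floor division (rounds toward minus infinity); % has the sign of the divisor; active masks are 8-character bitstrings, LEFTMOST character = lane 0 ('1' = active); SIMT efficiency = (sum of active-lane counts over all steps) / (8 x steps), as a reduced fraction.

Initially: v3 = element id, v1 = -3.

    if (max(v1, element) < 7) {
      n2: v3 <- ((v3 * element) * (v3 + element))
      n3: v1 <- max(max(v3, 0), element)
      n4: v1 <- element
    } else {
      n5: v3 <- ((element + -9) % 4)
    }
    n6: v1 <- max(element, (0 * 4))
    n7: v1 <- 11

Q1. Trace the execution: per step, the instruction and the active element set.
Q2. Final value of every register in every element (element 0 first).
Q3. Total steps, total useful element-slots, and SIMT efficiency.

step 0: eval (max(v1, element) < 7)  11111111
step 1: v3 <- ((v3 * element) * (v3 + element)) 11111110
step 2: v1 <- max(max(v3, 0), element) 11111110
step 3: v1 <- element                11111110
step 4: v3 <- ((element + -9) % 4)   00000001
step 5: v1 <- max(element, (0 * 4))  11111111
step 6: v1 <- 11                     11111111

Answer: 7 steps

v3: 0,2,16,54,128,250,432,2
v1: 11,11,11,11,11,11,11,11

steps = 7; useful = 46; efficiency = 46/56 = 23/28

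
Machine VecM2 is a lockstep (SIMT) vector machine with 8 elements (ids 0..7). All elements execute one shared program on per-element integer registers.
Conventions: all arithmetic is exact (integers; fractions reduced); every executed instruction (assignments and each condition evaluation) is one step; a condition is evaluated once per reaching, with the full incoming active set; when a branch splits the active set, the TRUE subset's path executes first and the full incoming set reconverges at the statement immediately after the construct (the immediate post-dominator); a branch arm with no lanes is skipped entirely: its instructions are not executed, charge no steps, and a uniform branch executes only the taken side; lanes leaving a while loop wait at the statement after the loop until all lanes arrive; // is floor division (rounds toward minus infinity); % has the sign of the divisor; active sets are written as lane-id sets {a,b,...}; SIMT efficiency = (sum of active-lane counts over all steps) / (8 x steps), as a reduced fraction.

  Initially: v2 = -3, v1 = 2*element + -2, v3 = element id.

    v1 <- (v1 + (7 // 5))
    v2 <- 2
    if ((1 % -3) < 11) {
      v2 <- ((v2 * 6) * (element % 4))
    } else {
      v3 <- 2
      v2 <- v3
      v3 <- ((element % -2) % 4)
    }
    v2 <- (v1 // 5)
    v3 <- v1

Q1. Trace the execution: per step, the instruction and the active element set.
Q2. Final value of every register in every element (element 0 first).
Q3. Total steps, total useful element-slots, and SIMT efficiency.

step 0: v1 <- (v1 + (7 // 5))        {0,1,2,3,4,5,6,7}
step 1: v2 <- 2                      {0,1,2,3,4,5,6,7}
step 2: eval ((1 % -3) < 11)         {0,1,2,3,4,5,6,7}
step 3: v2 <- ((v2 * 6) * (element % 4)) {0,1,2,3,4,5,6,7}
step 4: v2 <- (v1 // 5)              {0,1,2,3,4,5,6,7}
step 5: v3 <- v1                     {0,1,2,3,4,5,6,7}

Answer: 6 steps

v2: -1,0,0,1,1,1,2,2
v1: -1,1,3,5,7,9,11,13
v3: -1,1,3,5,7,9,11,13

steps = 6; useful = 48; efficiency = 48/48 = 1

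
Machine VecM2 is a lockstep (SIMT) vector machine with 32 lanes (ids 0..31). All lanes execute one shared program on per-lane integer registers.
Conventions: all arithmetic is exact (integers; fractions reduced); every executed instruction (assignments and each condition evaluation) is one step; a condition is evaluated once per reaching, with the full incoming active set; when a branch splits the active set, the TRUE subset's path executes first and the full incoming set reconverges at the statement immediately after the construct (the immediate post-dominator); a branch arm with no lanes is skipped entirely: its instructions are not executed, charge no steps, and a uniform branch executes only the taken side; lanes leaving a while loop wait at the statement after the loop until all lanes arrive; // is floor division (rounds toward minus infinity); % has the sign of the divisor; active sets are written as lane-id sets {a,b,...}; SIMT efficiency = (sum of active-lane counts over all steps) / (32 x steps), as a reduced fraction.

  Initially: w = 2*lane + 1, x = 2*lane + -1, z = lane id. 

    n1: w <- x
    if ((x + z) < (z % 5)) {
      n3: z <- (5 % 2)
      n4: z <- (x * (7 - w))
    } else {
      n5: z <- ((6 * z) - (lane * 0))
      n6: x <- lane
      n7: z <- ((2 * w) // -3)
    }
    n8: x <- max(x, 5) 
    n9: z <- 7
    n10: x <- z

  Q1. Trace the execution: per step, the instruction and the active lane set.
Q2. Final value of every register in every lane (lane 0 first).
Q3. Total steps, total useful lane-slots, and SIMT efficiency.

step 0: w <- x                       {0,1,2,3,4,5,6,7,8,9,10,11,12,13,14,15,16,17,18,19,20,21,22,23,24,25,26,27,28,29,30,31}
step 1: eval ((x + z) < (z % 5))     {0,1,2,3,4,5,6,7,8,9,10,11,12,13,14,15,16,17,18,19,20,21,22,23,24,25,26,27,28,29,30,31}
step 2: z <- (5 % 2)                 {0}
step 3: z <- (x * (7 - w))           {0}
step 4: z <- ((6 * z) - (lane * 0))  {1,2,3,4,5,6,7,8,9,10,11,12,13,14,15,16,17,18,19,20,21,22,23,24,25,26,27,28,29,30,31}
step 5: x <- lane                    {1,2,3,4,5,6,7,8,9,10,11,12,13,14,15,16,17,18,19,20,21,22,23,24,25,26,27,28,29,30,31}
step 6: z <- ((2 * w) // -3)         {1,2,3,4,5,6,7,8,9,10,11,12,13,14,15,16,17,18,19,20,21,22,23,24,25,26,27,28,29,30,31}
step 7: x <- max(x, 5)               {0,1,2,3,4,5,6,7,8,9,10,11,12,13,14,15,16,17,18,19,20,21,22,23,24,25,26,27,28,29,30,31}
step 8: z <- 7                       {0,1,2,3,4,5,6,7,8,9,10,11,12,13,14,15,16,17,18,19,20,21,22,23,24,25,26,27,28,29,30,31}
step 9: x <- z                       {0,1,2,3,4,5,6,7,8,9,10,11,12,13,14,15,16,17,18,19,20,21,22,23,24,25,26,27,28,29,30,31}

Answer: 10 steps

w: -1,1,3,5,7,9,11,13,15,17,19,21,23,25,27,29,31,33,35,37,39,41,43,45,47,49,51,53,55,57,59,61
x: 7,7,7,7,7,7,7,7,7,7,7,7,7,7,7,7,7,7,7,7,7,7,7,7,7,7,7,7,7,7,7,7
z: 7,7,7,7,7,7,7,7,7,7,7,7,7,7,7,7,7,7,7,7,7,7,7,7,7,7,7,7,7,7,7,7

steps = 10; useful = 255; efficiency = 255/320 = 51/64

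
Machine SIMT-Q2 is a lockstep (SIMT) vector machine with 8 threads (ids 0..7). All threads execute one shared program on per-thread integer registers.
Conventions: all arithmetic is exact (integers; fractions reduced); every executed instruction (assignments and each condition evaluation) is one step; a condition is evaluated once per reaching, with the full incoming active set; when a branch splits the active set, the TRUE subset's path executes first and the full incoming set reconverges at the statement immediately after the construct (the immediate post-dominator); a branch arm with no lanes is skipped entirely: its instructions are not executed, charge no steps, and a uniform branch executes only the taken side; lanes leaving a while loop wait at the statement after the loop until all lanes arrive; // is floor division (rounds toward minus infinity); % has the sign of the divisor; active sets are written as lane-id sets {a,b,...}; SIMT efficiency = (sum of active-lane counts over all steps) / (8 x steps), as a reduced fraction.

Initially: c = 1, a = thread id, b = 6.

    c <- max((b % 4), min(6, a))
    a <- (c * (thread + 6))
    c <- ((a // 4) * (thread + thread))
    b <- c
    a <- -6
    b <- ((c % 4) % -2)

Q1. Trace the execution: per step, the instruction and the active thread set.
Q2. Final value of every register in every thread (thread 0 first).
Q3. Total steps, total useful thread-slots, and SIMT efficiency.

step 0: c <- max((b % 4), min(6, a)) {0,1,2,3,4,5,6,7}
step 1: a <- (c * (thread + 6))      {0,1,2,3,4,5,6,7}
step 2: c <- ((a // 4) * (thread + thread)) {0,1,2,3,4,5,6,7}
step 3: b <- c                       {0,1,2,3,4,5,6,7}
step 4: a <- -6                      {0,1,2,3,4,5,6,7}
step 5: b <- ((c % 4) % -2)          {0,1,2,3,4,5,6,7}

Answer: 6 steps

c: 0,6,16,36,80,130,216,266
a: -6,-6,-6,-6,-6,-6,-6,-6
b: 0,0,0,0,0,0,0,0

steps = 6; useful = 48; efficiency = 48/48 = 1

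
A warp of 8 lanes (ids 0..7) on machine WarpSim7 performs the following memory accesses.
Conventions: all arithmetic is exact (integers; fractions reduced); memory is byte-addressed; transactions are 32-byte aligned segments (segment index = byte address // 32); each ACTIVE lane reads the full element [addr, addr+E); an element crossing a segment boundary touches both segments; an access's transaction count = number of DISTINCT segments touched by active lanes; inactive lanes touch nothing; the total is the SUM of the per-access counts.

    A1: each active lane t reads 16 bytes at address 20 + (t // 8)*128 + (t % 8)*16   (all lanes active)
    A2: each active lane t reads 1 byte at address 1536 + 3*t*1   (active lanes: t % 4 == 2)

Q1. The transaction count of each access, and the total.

A1: 5 transactions
A2: 1 transaction

Answer: 5,1; total 6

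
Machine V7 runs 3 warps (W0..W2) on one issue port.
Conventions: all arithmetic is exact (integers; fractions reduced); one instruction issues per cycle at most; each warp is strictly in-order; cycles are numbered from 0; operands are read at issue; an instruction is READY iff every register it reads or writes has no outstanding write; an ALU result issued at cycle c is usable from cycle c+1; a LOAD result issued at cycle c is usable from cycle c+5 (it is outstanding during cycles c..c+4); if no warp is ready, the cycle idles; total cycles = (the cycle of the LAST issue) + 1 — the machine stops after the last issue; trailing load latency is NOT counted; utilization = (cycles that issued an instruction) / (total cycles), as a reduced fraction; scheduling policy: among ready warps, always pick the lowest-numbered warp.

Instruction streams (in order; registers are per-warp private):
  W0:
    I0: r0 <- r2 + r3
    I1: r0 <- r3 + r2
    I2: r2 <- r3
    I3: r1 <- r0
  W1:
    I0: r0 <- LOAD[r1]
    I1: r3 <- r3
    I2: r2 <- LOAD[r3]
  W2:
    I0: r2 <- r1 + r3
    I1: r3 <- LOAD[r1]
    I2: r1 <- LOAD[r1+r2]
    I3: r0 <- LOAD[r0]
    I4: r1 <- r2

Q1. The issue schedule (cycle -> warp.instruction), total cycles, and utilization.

cycle 0: W0.I0
cycle 1: W0.I1
cycle 2: W0.I2
cycle 3: W0.I3
cycle 4: W1.I0
cycle 5: W1.I1
cycle 6: W1.I2
cycle 7: W2.I0
cycle 8: W2.I1
cycle 9: W2.I2
cycle 10: W2.I3
cycle 11: idle
cycle 12: idle
cycle 13: idle
cycle 14: W2.I4

Answer: 15 cycles, utilization 4/5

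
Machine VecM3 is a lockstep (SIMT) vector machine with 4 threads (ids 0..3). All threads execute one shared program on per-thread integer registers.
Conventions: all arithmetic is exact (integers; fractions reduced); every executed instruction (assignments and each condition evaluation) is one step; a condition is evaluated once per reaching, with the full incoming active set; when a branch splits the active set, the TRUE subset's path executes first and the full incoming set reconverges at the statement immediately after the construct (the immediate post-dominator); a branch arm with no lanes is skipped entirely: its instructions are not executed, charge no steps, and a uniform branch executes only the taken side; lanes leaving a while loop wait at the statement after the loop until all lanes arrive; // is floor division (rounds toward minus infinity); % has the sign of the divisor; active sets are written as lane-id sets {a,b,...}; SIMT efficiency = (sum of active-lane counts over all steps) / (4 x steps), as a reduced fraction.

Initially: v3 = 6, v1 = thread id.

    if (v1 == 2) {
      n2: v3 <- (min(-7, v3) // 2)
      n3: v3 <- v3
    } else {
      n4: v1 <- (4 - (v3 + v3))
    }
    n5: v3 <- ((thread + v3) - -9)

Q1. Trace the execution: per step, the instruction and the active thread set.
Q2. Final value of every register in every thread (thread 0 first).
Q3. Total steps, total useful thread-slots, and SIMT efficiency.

step 0: eval (v1 == 2)               {0,1,2,3}
step 1: v3 <- (min(-7, v3) // 2)     {2}
step 2: v3 <- v3                     {2}
step 3: v1 <- (4 - (v3 + v3))        {0,1,3}
step 4: v3 <- ((thread + v3) - -9)   {0,1,2,3}

Answer: 5 steps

v3: 15,16,7,18
v1: -8,-8,2,-8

steps = 5; useful = 13; efficiency = 13/20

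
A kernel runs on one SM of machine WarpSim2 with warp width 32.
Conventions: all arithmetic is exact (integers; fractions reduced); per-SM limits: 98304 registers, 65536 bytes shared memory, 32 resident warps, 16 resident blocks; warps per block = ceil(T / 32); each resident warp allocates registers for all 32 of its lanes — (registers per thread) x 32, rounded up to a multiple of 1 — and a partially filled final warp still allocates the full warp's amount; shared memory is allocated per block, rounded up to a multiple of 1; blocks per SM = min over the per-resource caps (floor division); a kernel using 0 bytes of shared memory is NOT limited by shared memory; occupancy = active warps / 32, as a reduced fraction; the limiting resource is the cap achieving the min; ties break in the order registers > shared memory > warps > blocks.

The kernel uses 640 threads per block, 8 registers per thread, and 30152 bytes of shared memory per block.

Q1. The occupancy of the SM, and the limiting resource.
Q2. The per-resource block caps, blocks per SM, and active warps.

Answer: occupancy 5/8, limited by warps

registers: 19 blocks
shared memory: 2 blocks
warps: 1 block
blocks: 16 blocks

Answer: 1 block, 20 active warps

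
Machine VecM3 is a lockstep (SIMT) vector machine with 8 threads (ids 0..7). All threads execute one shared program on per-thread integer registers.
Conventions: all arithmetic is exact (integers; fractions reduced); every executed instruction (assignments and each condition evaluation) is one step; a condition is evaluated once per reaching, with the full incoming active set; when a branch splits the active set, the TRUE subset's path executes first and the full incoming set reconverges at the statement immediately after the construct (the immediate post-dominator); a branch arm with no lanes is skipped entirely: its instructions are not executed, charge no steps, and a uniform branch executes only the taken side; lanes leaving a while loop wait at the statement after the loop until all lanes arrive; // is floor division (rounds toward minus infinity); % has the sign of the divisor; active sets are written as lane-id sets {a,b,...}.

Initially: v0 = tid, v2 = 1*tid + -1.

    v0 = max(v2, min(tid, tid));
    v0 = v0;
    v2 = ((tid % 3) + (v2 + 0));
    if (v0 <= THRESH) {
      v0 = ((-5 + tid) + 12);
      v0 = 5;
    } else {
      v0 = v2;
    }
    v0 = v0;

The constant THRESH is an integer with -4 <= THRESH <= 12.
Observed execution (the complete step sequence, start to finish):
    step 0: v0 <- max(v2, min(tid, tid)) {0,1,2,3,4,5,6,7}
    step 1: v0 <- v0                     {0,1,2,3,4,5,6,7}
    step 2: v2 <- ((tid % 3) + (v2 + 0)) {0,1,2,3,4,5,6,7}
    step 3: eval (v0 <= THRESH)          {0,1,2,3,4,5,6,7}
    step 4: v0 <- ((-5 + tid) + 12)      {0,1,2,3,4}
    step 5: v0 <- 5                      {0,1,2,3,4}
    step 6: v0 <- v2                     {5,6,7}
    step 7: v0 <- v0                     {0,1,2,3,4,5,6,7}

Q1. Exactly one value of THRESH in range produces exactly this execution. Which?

Answer: THRESH = 4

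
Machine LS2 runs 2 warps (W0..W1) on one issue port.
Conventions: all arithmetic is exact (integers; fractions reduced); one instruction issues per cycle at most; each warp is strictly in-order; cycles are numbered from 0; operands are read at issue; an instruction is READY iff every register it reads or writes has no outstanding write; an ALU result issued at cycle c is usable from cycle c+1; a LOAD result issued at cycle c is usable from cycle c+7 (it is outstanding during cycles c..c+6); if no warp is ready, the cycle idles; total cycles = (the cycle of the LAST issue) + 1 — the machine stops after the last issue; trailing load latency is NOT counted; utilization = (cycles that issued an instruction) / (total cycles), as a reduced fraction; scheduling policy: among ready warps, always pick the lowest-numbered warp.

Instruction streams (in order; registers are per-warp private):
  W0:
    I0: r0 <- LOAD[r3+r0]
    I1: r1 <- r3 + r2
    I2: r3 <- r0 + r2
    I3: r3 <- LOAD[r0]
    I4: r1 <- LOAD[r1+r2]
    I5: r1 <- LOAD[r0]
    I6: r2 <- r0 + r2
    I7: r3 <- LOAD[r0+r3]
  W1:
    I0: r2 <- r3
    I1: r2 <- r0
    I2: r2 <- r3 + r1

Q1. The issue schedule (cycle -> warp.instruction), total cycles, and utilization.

cycle 0: W0.I0
cycle 1: W0.I1
cycle 2: W1.I0
cycle 3: W1.I1
cycle 4: W1.I2
cycle 5: idle
cycle 6: idle
cycle 7: W0.I2
cycle 8: W0.I3
cycle 9: W0.I4
cycle 10: idle
cycle 11: idle
cycle 12: idle
cycle 13: idle
cycle 14: idle
cycle 15: idle
cycle 16: W0.I5
cycle 17: W0.I6
cycle 18: W0.I7

Answer: 19 cycles, utilization 11/19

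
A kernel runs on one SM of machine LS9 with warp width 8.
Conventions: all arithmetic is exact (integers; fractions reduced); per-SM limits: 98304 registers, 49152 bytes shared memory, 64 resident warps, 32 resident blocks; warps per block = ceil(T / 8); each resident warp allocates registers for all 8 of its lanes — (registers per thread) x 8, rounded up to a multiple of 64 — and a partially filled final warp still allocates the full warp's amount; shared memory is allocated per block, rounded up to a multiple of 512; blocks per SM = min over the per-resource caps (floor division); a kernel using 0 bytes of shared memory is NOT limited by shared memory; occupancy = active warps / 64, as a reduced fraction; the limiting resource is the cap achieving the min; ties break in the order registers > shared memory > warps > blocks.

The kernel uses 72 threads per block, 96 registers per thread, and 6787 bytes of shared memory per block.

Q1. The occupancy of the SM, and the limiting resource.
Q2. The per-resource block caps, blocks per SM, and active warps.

Answer: occupancy 27/32, limited by shared memory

registers: 14 blocks
shared memory: 6 blocks
warps: 7 blocks
blocks: 32 blocks

Answer: 6 blocks, 54 active warps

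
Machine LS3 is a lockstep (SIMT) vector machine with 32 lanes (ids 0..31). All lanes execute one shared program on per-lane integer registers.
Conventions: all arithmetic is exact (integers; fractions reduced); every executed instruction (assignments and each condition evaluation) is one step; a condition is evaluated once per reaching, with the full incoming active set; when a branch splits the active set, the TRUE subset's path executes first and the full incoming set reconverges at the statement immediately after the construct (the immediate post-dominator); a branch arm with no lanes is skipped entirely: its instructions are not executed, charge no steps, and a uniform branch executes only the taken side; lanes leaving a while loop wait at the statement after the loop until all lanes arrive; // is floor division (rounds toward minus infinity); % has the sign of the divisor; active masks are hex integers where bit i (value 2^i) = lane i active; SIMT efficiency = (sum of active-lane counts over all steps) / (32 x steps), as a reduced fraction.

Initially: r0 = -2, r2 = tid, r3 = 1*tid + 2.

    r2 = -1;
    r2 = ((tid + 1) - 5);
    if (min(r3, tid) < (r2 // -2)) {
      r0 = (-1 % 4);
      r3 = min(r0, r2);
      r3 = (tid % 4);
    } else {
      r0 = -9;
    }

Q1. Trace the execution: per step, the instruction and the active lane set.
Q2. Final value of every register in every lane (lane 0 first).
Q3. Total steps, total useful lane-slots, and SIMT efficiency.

step 0: r2 <- -1                     0xffffffff
step 1: r2 <- ((tid + 1) - 5)        0xffffffff
step 2: eval (min(r3, tid) < (r2 // -2)) 0xffffffff
step 3: r0 <- (-1 % 4)               0x00000001
step 4: r3 <- min(r0, r2)            0x00000001
step 5: r3 <- (tid % 4)              0x00000001
step 6: r0 <- -9                     0xfffffffe

Answer: 7 steps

r0: 3,-9,-9,-9,-9,-9,-9,-9,-9,-9,-9,-9,-9,-9,-9,-9,-9,-9,-9,-9,-9,-9,-9,-9,-9,-9,-9,-9,-9,-9,-9,-9
r2: -4,-3,-2,-1,0,1,2,3,4,5,6,7,8,9,10,11,12,13,14,15,16,17,18,19,20,21,22,23,24,25,26,27
r3: 0,3,4,5,6,7,8,9,10,11,12,13,14,15,16,17,18,19,20,21,22,23,24,25,26,27,28,29,30,31,32,33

steps = 7; useful = 130; efficiency = 130/224 = 65/112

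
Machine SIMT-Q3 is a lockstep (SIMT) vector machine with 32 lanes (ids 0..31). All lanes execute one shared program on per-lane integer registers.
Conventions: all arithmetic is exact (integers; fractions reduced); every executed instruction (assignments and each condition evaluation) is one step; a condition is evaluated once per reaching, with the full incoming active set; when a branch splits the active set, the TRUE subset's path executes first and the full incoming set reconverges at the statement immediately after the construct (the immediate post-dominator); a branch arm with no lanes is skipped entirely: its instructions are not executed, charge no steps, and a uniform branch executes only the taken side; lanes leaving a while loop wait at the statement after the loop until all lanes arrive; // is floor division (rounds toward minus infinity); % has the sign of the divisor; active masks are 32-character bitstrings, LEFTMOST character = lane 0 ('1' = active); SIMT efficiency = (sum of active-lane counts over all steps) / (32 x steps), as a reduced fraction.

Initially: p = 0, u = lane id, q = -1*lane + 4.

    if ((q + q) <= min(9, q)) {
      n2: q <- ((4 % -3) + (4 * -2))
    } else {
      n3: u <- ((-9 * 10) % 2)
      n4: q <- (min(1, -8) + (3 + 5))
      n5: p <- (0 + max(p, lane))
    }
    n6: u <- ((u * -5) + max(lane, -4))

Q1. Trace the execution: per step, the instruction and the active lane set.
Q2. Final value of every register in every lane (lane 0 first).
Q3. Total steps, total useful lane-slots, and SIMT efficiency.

step 0: eval ((q + q) <= min(9, q))  11111111111111111111111111111111
step 1: q <- ((4 % -3) + (4 * -2))   00001111111111111111111111111111
step 2: u <- ((-9 * 10) % 2)         11110000000000000000000000000000
step 3: q <- (min(1, -8) + (3 + 5))  11110000000000000000000000000000
step 4: p <- (0 + max(p, lane))      11110000000000000000000000000000
step 5: u <- ((u * -5) + max(lane, -4)) 11111111111111111111111111111111

Answer: 6 steps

p: 0,1,2,3,0,0,0,0,0,0,0,0,0,0,0,0,0,0,0,0,0,0,0,0,0,0,0,0,0,0,0,0
u: 0,1,2,3,-16,-20,-24,-28,-32,-36,-40,-44,-48,-52,-56,-60,-64,-68,-72,-76,-80,-84,-88,-92,-96,-100,-104,-108,-112,-116,-120,-124
q: 0,0,0,0,-10,-10,-10,-10,-10,-10,-10,-10,-10,-10,-10,-10,-10,-10,-10,-10,-10,-10,-10,-10,-10,-10,-10,-10,-10,-10,-10,-10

steps = 6; useful = 104; efficiency = 104/192 = 13/24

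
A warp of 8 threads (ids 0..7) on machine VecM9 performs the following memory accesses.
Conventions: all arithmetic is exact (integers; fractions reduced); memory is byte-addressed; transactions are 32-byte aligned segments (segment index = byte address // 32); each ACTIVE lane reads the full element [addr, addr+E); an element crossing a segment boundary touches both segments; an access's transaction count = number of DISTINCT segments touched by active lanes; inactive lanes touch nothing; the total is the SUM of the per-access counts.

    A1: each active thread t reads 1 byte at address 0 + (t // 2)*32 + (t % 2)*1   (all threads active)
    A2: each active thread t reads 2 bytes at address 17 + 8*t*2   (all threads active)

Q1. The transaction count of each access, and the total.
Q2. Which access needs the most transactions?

A1: 4 transactions
A2: 5 transactions

Answer: 4,5; total 9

Answer: A2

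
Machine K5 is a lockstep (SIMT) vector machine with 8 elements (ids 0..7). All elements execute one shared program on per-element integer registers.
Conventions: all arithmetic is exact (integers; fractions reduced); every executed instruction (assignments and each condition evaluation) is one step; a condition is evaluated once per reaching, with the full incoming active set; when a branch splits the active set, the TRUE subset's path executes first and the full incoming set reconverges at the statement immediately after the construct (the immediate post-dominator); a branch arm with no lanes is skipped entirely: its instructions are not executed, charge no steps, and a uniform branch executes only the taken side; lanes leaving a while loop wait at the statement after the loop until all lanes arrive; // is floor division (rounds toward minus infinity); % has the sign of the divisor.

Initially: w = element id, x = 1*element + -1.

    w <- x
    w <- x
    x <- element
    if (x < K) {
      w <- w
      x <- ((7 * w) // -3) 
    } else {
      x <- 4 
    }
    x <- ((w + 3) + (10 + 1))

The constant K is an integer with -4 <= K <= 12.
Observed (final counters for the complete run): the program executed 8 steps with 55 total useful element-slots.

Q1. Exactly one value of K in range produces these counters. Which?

Answer: K = 7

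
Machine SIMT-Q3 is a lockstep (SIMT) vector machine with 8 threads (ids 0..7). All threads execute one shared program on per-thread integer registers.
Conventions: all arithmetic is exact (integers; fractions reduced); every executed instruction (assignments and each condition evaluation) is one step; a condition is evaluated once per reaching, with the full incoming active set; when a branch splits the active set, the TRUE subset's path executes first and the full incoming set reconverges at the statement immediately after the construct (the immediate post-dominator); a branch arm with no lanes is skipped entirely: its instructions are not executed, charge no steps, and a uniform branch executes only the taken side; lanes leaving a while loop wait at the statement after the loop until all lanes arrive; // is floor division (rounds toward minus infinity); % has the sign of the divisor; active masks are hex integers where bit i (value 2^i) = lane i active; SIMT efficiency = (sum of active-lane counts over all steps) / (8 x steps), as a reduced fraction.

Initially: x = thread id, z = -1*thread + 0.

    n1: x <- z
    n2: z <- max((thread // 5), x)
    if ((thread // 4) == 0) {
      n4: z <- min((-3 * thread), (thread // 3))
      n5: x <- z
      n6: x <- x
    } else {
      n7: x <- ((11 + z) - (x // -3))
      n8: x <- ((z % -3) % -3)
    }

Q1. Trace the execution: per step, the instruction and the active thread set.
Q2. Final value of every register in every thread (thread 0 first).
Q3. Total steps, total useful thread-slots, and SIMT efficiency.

step 0: x <- z                       0xff
step 1: z <- max((thread // 5), x)   0xff
step 2: eval ((thread // 4) == 0)    0xff
step 3: z <- min((-3 * thread), (thread // 3)) 0x0f
step 4: x <- z                       0x0f
step 5: x <- x                       0x0f
step 6: x <- ((11 + z) - (x // -3))  0xf0
step 7: x <- ((z % -3) % -3)         0xf0

Answer: 8 steps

x: 0,-3,-6,-9,0,-2,-2,-2
z: 0,-3,-6,-9,0,1,1,1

steps = 8; useful = 44; efficiency = 44/64 = 11/16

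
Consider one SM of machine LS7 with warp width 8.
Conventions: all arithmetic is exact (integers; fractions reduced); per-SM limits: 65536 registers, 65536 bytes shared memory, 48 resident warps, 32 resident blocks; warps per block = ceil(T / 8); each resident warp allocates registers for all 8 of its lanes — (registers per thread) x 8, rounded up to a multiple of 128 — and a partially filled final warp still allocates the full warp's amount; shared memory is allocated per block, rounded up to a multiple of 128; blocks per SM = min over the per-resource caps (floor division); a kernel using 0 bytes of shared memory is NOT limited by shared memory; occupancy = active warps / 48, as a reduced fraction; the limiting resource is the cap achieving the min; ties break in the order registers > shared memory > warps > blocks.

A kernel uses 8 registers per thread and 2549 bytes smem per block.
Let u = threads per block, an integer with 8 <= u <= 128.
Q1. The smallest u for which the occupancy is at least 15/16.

Answer: u = 9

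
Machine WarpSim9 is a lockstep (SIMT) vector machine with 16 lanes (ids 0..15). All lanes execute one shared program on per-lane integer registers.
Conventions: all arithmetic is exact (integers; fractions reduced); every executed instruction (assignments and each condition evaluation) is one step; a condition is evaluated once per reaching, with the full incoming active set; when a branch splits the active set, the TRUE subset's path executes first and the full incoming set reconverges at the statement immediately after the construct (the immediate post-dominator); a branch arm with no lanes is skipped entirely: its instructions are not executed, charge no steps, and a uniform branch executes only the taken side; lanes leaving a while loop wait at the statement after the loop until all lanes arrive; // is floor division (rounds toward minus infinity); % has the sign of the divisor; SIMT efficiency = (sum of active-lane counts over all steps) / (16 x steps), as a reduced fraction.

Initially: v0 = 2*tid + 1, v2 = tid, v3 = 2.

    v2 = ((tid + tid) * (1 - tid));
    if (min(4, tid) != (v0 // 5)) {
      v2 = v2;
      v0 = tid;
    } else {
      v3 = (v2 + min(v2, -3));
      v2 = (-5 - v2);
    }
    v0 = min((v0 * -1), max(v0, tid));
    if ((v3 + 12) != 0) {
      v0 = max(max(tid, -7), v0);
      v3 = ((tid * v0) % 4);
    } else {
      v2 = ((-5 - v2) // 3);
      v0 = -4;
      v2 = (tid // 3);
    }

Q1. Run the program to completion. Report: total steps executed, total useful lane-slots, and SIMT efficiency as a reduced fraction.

Answer: 10 steps, 128 useful, 4/5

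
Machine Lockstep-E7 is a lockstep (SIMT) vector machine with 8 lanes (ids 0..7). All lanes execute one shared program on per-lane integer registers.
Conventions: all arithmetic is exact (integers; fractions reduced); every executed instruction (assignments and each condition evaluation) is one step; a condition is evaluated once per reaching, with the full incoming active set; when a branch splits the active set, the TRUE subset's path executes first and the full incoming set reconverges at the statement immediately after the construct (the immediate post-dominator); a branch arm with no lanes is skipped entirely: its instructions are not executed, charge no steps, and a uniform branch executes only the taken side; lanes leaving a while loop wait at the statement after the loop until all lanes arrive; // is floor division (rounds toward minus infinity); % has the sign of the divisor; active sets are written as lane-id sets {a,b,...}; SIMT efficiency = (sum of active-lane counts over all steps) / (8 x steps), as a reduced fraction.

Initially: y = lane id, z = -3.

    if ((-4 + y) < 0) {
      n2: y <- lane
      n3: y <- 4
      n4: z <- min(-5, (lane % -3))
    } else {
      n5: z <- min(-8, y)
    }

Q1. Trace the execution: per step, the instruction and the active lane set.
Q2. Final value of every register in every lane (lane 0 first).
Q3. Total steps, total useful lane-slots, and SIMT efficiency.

step 0: eval ((-4 + y) < 0)          {0,1,2,3,4,5,6,7}
step 1: y <- lane                    {0,1,2,3}
step 2: y <- 4                       {0,1,2,3}
step 3: z <- min(-5, (lane % -3))    {0,1,2,3}
step 4: z <- min(-8, y)              {4,5,6,7}

Answer: 5 steps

y: 4,4,4,4,4,5,6,7
z: -5,-5,-5,-5,-8,-8,-8,-8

steps = 5; useful = 24; efficiency = 24/40 = 3/5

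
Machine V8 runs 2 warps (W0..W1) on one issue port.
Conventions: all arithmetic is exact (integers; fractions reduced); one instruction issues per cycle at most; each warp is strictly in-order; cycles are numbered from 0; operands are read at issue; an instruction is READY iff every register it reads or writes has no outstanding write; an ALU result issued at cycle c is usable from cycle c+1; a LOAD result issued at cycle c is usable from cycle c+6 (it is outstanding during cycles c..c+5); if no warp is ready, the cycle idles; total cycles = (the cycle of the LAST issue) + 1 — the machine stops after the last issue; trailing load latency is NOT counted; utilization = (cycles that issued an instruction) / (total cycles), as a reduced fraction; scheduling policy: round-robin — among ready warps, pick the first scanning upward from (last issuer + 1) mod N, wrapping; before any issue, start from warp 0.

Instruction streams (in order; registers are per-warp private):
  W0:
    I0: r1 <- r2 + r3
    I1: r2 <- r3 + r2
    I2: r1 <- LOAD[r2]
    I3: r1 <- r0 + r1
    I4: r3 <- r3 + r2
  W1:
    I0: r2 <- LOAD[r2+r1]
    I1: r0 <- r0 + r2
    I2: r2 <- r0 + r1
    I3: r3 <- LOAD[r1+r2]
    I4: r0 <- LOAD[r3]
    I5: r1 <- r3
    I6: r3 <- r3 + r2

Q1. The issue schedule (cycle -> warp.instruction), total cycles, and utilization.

cycle 0: W0.I0
cycle 1: W1.I0
cycle 2: W0.I1
cycle 3: W0.I2
cycle 4: idle
cycle 5: idle
cycle 6: idle
cycle 7: W1.I1
cycle 8: W1.I2
cycle 9: W0.I3
cycle 10: W1.I3
cycle 11: W0.I4
cycle 12: idle
cycle 13: idle
cycle 14: idle
cycle 15: idle
cycle 16: W1.I4
cycle 17: W1.I5
cycle 18: W1.I6

Answer: 19 cycles, utilization 12/19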